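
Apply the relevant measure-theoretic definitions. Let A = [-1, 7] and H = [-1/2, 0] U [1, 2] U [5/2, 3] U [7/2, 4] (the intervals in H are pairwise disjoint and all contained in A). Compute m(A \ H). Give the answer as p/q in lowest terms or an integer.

The ambient interval has length m(A) = 7 - (-1) = 8.
Since the holes are disjoint and sit inside A, by finite additivity
  m(H) = sum_i (b_i - a_i), and m(A \ H) = m(A) - m(H).
Computing the hole measures:
  m(H_1) = 0 - (-1/2) = 1/2.
  m(H_2) = 2 - 1 = 1.
  m(H_3) = 3 - 5/2 = 1/2.
  m(H_4) = 4 - 7/2 = 1/2.
Summed: m(H) = 1/2 + 1 + 1/2 + 1/2 = 5/2.
So m(A \ H) = 8 - 5/2 = 11/2.

11/2


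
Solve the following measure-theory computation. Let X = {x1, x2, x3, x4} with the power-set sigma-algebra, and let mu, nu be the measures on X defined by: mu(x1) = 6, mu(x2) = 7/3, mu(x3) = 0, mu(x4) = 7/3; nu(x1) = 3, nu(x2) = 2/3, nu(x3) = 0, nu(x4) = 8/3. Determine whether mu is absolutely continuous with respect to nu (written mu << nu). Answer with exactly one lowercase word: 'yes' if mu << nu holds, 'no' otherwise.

mu << nu means: every nu-null measurable set is also mu-null; equivalently, for every atom x, if nu({x}) = 0 then mu({x}) = 0.
Checking each atom:
  x1: nu = 3 > 0 -> no constraint.
  x2: nu = 2/3 > 0 -> no constraint.
  x3: nu = 0, mu = 0 -> consistent with mu << nu.
  x4: nu = 8/3 > 0 -> no constraint.
No atom violates the condition. Therefore mu << nu.

yes


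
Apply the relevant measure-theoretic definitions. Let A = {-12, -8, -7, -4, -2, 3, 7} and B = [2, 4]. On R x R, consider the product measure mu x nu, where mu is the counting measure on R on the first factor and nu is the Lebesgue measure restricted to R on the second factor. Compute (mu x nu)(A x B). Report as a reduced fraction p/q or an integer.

For a measurable rectangle A x B, the product measure satisfies
  (mu x nu)(A x B) = mu(A) * nu(B).
  mu(A) = 7.
  nu(B) = 2.
  (mu x nu)(A x B) = 7 * 2 = 14.

14


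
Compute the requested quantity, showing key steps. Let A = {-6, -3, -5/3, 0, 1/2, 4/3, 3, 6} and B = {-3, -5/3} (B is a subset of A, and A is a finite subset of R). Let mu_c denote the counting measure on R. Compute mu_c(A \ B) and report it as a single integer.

Counting measure assigns mu_c(E) = |E| (number of elements) when E is finite. For B subset A, A \ B is the set of elements of A not in B, so |A \ B| = |A| - |B|.
|A| = 8, |B| = 2, so mu_c(A \ B) = 8 - 2 = 6.

6


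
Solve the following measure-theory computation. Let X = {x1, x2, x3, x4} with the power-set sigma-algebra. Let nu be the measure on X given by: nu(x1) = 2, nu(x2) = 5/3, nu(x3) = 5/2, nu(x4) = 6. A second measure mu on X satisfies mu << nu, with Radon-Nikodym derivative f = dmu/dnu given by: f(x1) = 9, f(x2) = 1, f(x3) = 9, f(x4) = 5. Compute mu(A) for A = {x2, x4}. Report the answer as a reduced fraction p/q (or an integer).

By the defining property of the Radon-Nikodym derivative, for every measurable set A,
  mu(A) = integral_A f dnu.
Since nu is a discrete measure concentrated on the atoms of X, the integral over A reduces to the sum
  mu(A) = sum_{x in A} f(x) * nu({x}).
Computing each term:
  x2: f(x2) * nu(x2) = 1 * 5/3 = 5/3.
  x4: f(x4) * nu(x4) = 5 * 6 = 30.
Summing: mu(A) = 5/3 + 30 = 95/3.

95/3


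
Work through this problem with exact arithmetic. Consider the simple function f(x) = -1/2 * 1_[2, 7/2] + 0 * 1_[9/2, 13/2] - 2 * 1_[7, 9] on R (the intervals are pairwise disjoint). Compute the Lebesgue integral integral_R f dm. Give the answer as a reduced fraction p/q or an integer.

For a simple function f = sum_i c_i * 1_{A_i} with disjoint A_i,
  integral f dm = sum_i c_i * m(A_i).
Lengths of the A_i:
  m(A_1) = 7/2 - 2 = 3/2.
  m(A_2) = 13/2 - 9/2 = 2.
  m(A_3) = 9 - 7 = 2.
Contributions c_i * m(A_i):
  (-1/2) * (3/2) = -3/4.
  (0) * (2) = 0.
  (-2) * (2) = -4.
Total: -3/4 + 0 - 4 = -19/4.

-19/4


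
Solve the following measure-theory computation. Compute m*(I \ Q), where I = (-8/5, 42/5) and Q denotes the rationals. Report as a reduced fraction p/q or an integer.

The interval I = (-8/5, 42/5) has m(I) = 42/5 - (-8/5) = 10 (endpoints are measure-zero, so open/closed/half-open agree). Write I = (I cap Q) u (I \ Q). The rationals in I are countable, so m*(I cap Q) = 0 (cover each rational by intervals whose total length is arbitrarily small). By countable subadditivity m*(I) <= m*(I cap Q) + m*(I \ Q), hence m*(I \ Q) >= m(I) = 10. The reverse inequality m*(I \ Q) <= m*(I) = 10 is trivial since (I \ Q) is a subset of I. Therefore m*(I \ Q) = 10.

10


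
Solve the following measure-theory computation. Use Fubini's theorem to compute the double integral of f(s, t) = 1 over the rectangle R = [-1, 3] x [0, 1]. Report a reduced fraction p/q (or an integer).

f(s, t) is a tensor product of a function of s and a function of t, and both factors are bounded continuous (hence Lebesgue integrable) on the rectangle, so Fubini's theorem applies:
  integral_R f d(m x m) = (integral_a1^b1 1 ds) * (integral_a2^b2 1 dt).
Inner integral in s: integral_{-1}^{3} 1 ds = (3^1 - (-1)^1)/1
  = 4.
Inner integral in t: integral_{0}^{1} 1 dt = (1^1 - 0^1)/1
  = 1.
Product: (4) * (1) = 4.

4


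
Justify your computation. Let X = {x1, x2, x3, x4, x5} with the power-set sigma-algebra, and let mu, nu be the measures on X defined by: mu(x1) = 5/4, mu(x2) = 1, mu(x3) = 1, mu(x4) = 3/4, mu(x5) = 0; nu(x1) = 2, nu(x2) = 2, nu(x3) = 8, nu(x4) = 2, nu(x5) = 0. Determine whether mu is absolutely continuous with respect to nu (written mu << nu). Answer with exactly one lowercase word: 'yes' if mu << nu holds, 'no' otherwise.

mu << nu means: every nu-null measurable set is also mu-null; equivalently, for every atom x, if nu({x}) = 0 then mu({x}) = 0.
Checking each atom:
  x1: nu = 2 > 0 -> no constraint.
  x2: nu = 2 > 0 -> no constraint.
  x3: nu = 8 > 0 -> no constraint.
  x4: nu = 2 > 0 -> no constraint.
  x5: nu = 0, mu = 0 -> consistent with mu << nu.
No atom violates the condition. Therefore mu << nu.

yes


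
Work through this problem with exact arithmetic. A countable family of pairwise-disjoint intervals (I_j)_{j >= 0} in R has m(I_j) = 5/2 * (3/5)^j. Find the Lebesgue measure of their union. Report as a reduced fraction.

By countable additivity of the Lebesgue measure on pairwise disjoint measurable sets,
  m(union_{j >= 0} I_j) = sum_{j >= 0} m(I_j) = sum_{j >= 0} a * r^j,
  with a = 5/2 and r = 3/5.
Since 0 < r = 3/5 < 1, the geometric series converges:
  sum_{j >= 0} a * r^j = a / (1 - r).
  = 5/2 / (1 - 3/5)
  = 5/2 / (2/5)
  = 25/4.

25/4


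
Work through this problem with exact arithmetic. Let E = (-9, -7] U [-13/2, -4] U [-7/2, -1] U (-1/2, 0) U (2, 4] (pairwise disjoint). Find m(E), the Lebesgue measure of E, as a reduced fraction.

For pairwise disjoint intervals, m(union_i I_i) = sum_i m(I_i),
and m is invariant under swapping open/closed endpoints (single points have measure 0).
So m(E) = sum_i (b_i - a_i).
  I_1 has length -7 - (-9) = 2.
  I_2 has length -4 - (-13/2) = 5/2.
  I_3 has length -1 - (-7/2) = 5/2.
  I_4 has length 0 - (-1/2) = 1/2.
  I_5 has length 4 - 2 = 2.
Summing:
  m(E) = 2 + 5/2 + 5/2 + 1/2 + 2 = 19/2.

19/2


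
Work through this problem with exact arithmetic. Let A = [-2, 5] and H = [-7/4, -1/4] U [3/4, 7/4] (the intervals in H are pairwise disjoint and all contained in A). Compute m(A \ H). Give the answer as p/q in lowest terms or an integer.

The ambient interval has length m(A) = 5 - (-2) = 7.
Since the holes are disjoint and sit inside A, by finite additivity
  m(H) = sum_i (b_i - a_i), and m(A \ H) = m(A) - m(H).
Computing the hole measures:
  m(H_1) = -1/4 - (-7/4) = 3/2.
  m(H_2) = 7/4 - 3/4 = 1.
Summed: m(H) = 3/2 + 1 = 5/2.
So m(A \ H) = 7 - 5/2 = 9/2.

9/2


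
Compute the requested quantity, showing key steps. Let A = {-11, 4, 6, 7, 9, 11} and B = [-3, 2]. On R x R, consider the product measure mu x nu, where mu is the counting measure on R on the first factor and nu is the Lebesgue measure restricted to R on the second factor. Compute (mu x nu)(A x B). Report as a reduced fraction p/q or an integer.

For a measurable rectangle A x B, the product measure satisfies
  (mu x nu)(A x B) = mu(A) * nu(B).
  mu(A) = 6.
  nu(B) = 5.
  (mu x nu)(A x B) = 6 * 5 = 30.

30


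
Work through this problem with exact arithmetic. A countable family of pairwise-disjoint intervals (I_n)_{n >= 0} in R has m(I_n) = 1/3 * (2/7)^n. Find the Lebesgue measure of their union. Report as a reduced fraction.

By countable additivity of the Lebesgue measure on pairwise disjoint measurable sets,
  m(union_{n >= 0} I_n) = sum_{n >= 0} m(I_n) = sum_{n >= 0} a * r^n,
  with a = 1/3 and r = 2/7.
Since 0 < r = 2/7 < 1, the geometric series converges:
  sum_{n >= 0} a * r^n = a / (1 - r).
  = 1/3 / (1 - 2/7)
  = 1/3 / (5/7)
  = 7/15.

7/15


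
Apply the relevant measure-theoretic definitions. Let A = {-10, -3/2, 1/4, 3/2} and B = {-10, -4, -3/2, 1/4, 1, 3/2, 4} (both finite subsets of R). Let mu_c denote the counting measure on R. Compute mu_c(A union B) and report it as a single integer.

Counting measure on a finite set equals cardinality. By inclusion-exclusion, |A union B| = |A| + |B| - |A cap B|.
|A| = 4, |B| = 7, |A cap B| = 4.
So mu_c(A union B) = 4 + 7 - 4 = 7.

7


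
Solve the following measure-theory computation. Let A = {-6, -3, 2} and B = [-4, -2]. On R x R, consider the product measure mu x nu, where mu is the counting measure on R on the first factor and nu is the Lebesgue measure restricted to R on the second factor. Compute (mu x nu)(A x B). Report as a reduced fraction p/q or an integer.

For a measurable rectangle A x B, the product measure satisfies
  (mu x nu)(A x B) = mu(A) * nu(B).
  mu(A) = 3.
  nu(B) = 2.
  (mu x nu)(A x B) = 3 * 2 = 6.

6


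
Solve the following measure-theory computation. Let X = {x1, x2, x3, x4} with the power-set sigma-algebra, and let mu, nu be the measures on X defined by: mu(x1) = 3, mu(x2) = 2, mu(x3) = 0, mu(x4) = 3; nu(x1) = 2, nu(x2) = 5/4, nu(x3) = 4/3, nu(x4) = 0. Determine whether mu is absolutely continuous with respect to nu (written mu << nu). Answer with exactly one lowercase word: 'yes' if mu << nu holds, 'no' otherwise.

mu << nu means: every nu-null measurable set is also mu-null; equivalently, for every atom x, if nu({x}) = 0 then mu({x}) = 0.
Checking each atom:
  x1: nu = 2 > 0 -> no constraint.
  x2: nu = 5/4 > 0 -> no constraint.
  x3: nu = 4/3 > 0 -> no constraint.
  x4: nu = 0, mu = 3 > 0 -> violates mu << nu.
The atom(s) x4 violate the condition (nu = 0 but mu > 0). Therefore mu is NOT absolutely continuous w.r.t. nu.

no


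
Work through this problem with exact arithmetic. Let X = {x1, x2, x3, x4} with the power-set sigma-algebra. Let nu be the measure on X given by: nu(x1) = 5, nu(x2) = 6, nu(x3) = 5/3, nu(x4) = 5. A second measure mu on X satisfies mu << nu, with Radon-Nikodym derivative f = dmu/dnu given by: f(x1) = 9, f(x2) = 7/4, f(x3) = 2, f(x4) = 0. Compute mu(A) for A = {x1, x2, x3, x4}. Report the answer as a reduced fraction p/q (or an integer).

By the defining property of the Radon-Nikodym derivative, for every measurable set A,
  mu(A) = integral_A f dnu.
Since nu is a discrete measure concentrated on the atoms of X, the integral over A reduces to the sum
  mu(A) = sum_{x in A} f(x) * nu({x}).
Computing each term:
  x1: f(x1) * nu(x1) = 9 * 5 = 45.
  x2: f(x2) * nu(x2) = 7/4 * 6 = 21/2.
  x3: f(x3) * nu(x3) = 2 * 5/3 = 10/3.
  x4: f(x4) * nu(x4) = 0 * 5 = 0.
Summing: mu(A) = 45 + 21/2 + 10/3 + 0 = 353/6.

353/6


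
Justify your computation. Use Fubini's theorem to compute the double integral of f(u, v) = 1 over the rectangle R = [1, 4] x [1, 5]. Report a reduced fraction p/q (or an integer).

f(u, v) is a tensor product of a function of u and a function of v, and both factors are bounded continuous (hence Lebesgue integrable) on the rectangle, so Fubini's theorem applies:
  integral_R f d(m x m) = (integral_a1^b1 1 du) * (integral_a2^b2 1 dv).
Inner integral in u: integral_{1}^{4} 1 du = (4^1 - 1^1)/1
  = 3.
Inner integral in v: integral_{1}^{5} 1 dv = (5^1 - 1^1)/1
  = 4.
Product: (3) * (4) = 12.

12


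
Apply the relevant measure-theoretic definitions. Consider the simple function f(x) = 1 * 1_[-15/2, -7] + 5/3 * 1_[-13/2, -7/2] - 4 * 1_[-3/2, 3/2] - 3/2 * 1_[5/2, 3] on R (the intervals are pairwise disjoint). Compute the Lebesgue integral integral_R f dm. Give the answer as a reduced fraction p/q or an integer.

For a simple function f = sum_i c_i * 1_{A_i} with disjoint A_i,
  integral f dm = sum_i c_i * m(A_i).
Lengths of the A_i:
  m(A_1) = -7 - (-15/2) = 1/2.
  m(A_2) = -7/2 - (-13/2) = 3.
  m(A_3) = 3/2 - (-3/2) = 3.
  m(A_4) = 3 - 5/2 = 1/2.
Contributions c_i * m(A_i):
  (1) * (1/2) = 1/2.
  (5/3) * (3) = 5.
  (-4) * (3) = -12.
  (-3/2) * (1/2) = -3/4.
Total: 1/2 + 5 - 12 - 3/4 = -29/4.

-29/4


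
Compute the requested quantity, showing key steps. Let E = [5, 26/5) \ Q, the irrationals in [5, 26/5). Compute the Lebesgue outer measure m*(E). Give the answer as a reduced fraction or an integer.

The interval I = [5, 26/5) has m(I) = 26/5 - 5 = 1/5 (endpoints are measure-zero, so open/closed/half-open agree). Write I = (I cap Q) u (I \ Q). The rationals in I are countable, so m*(I cap Q) = 0 (cover each rational by intervals whose total length is arbitrarily small). By countable subadditivity m*(I) <= m*(I cap Q) + m*(I \ Q), hence m*(I \ Q) >= m(I) = 1/5. The reverse inequality m*(I \ Q) <= m*(I) = 1/5 is trivial since (I \ Q) is a subset of I. Therefore m*(I \ Q) = 1/5.

1/5


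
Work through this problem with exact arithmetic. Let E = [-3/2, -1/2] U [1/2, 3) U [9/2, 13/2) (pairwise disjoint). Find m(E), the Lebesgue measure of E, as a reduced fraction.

For pairwise disjoint intervals, m(union_i I_i) = sum_i m(I_i),
and m is invariant under swapping open/closed endpoints (single points have measure 0).
So m(E) = sum_i (b_i - a_i).
  I_1 has length -1/2 - (-3/2) = 1.
  I_2 has length 3 - 1/2 = 5/2.
  I_3 has length 13/2 - 9/2 = 2.
Summing:
  m(E) = 1 + 5/2 + 2 = 11/2.

11/2


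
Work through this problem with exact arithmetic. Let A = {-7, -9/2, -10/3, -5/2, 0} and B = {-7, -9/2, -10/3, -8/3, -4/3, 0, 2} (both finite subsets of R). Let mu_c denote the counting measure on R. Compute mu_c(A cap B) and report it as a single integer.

Counting measure on a finite set equals cardinality. mu_c(A cap B) = |A cap B| (elements appearing in both).
Enumerating the elements of A that also lie in B gives 4 element(s).
So mu_c(A cap B) = 4.

4


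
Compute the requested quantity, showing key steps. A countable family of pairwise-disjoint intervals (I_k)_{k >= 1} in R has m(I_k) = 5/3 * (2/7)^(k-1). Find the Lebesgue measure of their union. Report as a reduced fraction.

By countable additivity of the Lebesgue measure on pairwise disjoint measurable sets,
  m(union_{k >= 1} I_k) = sum_{k >= 1} m(I_k) = sum_{k >= 1} a * r^(k-1),
  with a = 5/3 and r = 2/7.
Since 0 < r = 2/7 < 1, the geometric series converges:
  sum_{k >= 1} a * r^(k-1) = a / (1 - r).
  = 5/3 / (1 - 2/7)
  = 5/3 / (5/7)
  = 7/3.

7/3


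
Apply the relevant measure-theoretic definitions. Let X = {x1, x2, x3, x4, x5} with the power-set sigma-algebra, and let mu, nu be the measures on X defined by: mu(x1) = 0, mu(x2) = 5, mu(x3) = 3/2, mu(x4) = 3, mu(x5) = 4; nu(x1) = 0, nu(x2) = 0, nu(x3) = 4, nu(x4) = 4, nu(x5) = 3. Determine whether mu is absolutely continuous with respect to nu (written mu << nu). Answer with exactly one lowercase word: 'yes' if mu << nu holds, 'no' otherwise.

mu << nu means: every nu-null measurable set is also mu-null; equivalently, for every atom x, if nu({x}) = 0 then mu({x}) = 0.
Checking each atom:
  x1: nu = 0, mu = 0 -> consistent with mu << nu.
  x2: nu = 0, mu = 5 > 0 -> violates mu << nu.
  x3: nu = 4 > 0 -> no constraint.
  x4: nu = 4 > 0 -> no constraint.
  x5: nu = 3 > 0 -> no constraint.
The atom(s) x2 violate the condition (nu = 0 but mu > 0). Therefore mu is NOT absolutely continuous w.r.t. nu.

no


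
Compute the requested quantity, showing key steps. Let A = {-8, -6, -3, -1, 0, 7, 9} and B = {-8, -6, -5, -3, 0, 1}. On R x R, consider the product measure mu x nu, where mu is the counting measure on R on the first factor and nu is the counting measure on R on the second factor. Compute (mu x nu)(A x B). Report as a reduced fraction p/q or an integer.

For a measurable rectangle A x B, the product measure satisfies
  (mu x nu)(A x B) = mu(A) * nu(B).
  mu(A) = 7.
  nu(B) = 6.
  (mu x nu)(A x B) = 7 * 6 = 42.

42


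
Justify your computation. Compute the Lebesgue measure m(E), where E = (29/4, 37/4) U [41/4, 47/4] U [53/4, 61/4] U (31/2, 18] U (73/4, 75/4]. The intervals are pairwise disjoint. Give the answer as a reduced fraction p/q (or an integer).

For pairwise disjoint intervals, m(union_i I_i) = sum_i m(I_i),
and m is invariant under swapping open/closed endpoints (single points have measure 0).
So m(E) = sum_i (b_i - a_i).
  I_1 has length 37/4 - 29/4 = 2.
  I_2 has length 47/4 - 41/4 = 3/2.
  I_3 has length 61/4 - 53/4 = 2.
  I_4 has length 18 - 31/2 = 5/2.
  I_5 has length 75/4 - 73/4 = 1/2.
Summing:
  m(E) = 2 + 3/2 + 2 + 5/2 + 1/2 = 17/2.

17/2


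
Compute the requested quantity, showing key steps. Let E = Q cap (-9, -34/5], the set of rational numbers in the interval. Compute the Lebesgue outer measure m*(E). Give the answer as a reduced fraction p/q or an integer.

Q cap (-9, -34/5] is countable; list its elements as q_1, q_2, ... . Fix eps > 0 and cover the k-th point by an interval of length eps * 2^(-k). The cover has total length eps * sum_{k>=1} 2^(-k) = eps, so by definition of outer measure m*(Q cap (-9, -34/5]) <= eps. Since eps was arbitrary and m* >= 0, the outer measure is 0.

0


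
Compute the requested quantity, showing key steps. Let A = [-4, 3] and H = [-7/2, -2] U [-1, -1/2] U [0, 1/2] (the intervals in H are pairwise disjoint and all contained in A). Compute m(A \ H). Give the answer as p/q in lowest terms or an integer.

The ambient interval has length m(A) = 3 - (-4) = 7.
Since the holes are disjoint and sit inside A, by finite additivity
  m(H) = sum_i (b_i - a_i), and m(A \ H) = m(A) - m(H).
Computing the hole measures:
  m(H_1) = -2 - (-7/2) = 3/2.
  m(H_2) = -1/2 - (-1) = 1/2.
  m(H_3) = 1/2 - 0 = 1/2.
Summed: m(H) = 3/2 + 1/2 + 1/2 = 5/2.
So m(A \ H) = 7 - 5/2 = 9/2.

9/2


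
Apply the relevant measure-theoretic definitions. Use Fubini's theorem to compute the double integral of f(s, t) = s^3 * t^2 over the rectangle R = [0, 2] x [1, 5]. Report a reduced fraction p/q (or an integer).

f(s, t) is a tensor product of a function of s and a function of t, and both factors are bounded continuous (hence Lebesgue integrable) on the rectangle, so Fubini's theorem applies:
  integral_R f d(m x m) = (integral_a1^b1 s^3 ds) * (integral_a2^b2 t^2 dt).
Inner integral in s: integral_{0}^{2} s^3 ds = (2^4 - 0^4)/4
  = 4.
Inner integral in t: integral_{1}^{5} t^2 dt = (5^3 - 1^3)/3
  = 124/3.
Product: (4) * (124/3) = 496/3.

496/3


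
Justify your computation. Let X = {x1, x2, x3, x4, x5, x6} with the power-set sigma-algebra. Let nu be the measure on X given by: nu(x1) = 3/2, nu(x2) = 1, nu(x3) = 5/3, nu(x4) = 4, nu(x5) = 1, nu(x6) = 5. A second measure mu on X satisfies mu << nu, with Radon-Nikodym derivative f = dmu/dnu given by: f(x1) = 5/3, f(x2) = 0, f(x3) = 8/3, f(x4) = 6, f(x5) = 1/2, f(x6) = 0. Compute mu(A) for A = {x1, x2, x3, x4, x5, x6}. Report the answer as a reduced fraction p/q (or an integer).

By the defining property of the Radon-Nikodym derivative, for every measurable set A,
  mu(A) = integral_A f dnu.
Since nu is a discrete measure concentrated on the atoms of X, the integral over A reduces to the sum
  mu(A) = sum_{x in A} f(x) * nu({x}).
Computing each term:
  x1: f(x1) * nu(x1) = 5/3 * 3/2 = 5/2.
  x2: f(x2) * nu(x2) = 0 * 1 = 0.
  x3: f(x3) * nu(x3) = 8/3 * 5/3 = 40/9.
  x4: f(x4) * nu(x4) = 6 * 4 = 24.
  x5: f(x5) * nu(x5) = 1/2 * 1 = 1/2.
  x6: f(x6) * nu(x6) = 0 * 5 = 0.
Summing: mu(A) = 5/2 + 0 + 40/9 + 24 + 1/2 + 0 = 283/9.

283/9


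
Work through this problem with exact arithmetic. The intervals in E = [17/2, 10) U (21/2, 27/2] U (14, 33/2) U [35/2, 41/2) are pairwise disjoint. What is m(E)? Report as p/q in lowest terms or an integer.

For pairwise disjoint intervals, m(union_i I_i) = sum_i m(I_i),
and m is invariant under swapping open/closed endpoints (single points have measure 0).
So m(E) = sum_i (b_i - a_i).
  I_1 has length 10 - 17/2 = 3/2.
  I_2 has length 27/2 - 21/2 = 3.
  I_3 has length 33/2 - 14 = 5/2.
  I_4 has length 41/2 - 35/2 = 3.
Summing:
  m(E) = 3/2 + 3 + 5/2 + 3 = 10.

10


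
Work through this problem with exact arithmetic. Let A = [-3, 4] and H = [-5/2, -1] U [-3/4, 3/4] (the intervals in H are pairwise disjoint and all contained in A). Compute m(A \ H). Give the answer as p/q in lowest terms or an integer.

The ambient interval has length m(A) = 4 - (-3) = 7.
Since the holes are disjoint and sit inside A, by finite additivity
  m(H) = sum_i (b_i - a_i), and m(A \ H) = m(A) - m(H).
Computing the hole measures:
  m(H_1) = -1 - (-5/2) = 3/2.
  m(H_2) = 3/4 - (-3/4) = 3/2.
Summed: m(H) = 3/2 + 3/2 = 3.
So m(A \ H) = 7 - 3 = 4.

4


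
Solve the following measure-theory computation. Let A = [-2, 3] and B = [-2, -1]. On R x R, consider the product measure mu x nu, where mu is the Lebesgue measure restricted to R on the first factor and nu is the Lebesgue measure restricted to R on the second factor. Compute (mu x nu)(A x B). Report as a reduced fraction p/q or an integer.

For a measurable rectangle A x B, the product measure satisfies
  (mu x nu)(A x B) = mu(A) * nu(B).
  mu(A) = 5.
  nu(B) = 1.
  (mu x nu)(A x B) = 5 * 1 = 5.

5


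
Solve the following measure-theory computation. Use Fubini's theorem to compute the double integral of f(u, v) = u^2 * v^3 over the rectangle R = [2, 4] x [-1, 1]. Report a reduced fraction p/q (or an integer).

f(u, v) is a tensor product of a function of u and a function of v, and both factors are bounded continuous (hence Lebesgue integrable) on the rectangle, so Fubini's theorem applies:
  integral_R f d(m x m) = (integral_a1^b1 u^2 du) * (integral_a2^b2 v^3 dv).
Inner integral in u: integral_{2}^{4} u^2 du = (4^3 - 2^3)/3
  = 56/3.
Inner integral in v: integral_{-1}^{1} v^3 dv = (1^4 - (-1)^4)/4
  = 0.
Product: (56/3) * (0) = 0.

0


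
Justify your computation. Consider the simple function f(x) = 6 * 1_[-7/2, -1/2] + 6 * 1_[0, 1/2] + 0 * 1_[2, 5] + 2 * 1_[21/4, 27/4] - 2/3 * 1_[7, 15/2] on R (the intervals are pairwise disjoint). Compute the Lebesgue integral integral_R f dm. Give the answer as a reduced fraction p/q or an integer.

For a simple function f = sum_i c_i * 1_{A_i} with disjoint A_i,
  integral f dm = sum_i c_i * m(A_i).
Lengths of the A_i:
  m(A_1) = -1/2 - (-7/2) = 3.
  m(A_2) = 1/2 - 0 = 1/2.
  m(A_3) = 5 - 2 = 3.
  m(A_4) = 27/4 - 21/4 = 3/2.
  m(A_5) = 15/2 - 7 = 1/2.
Contributions c_i * m(A_i):
  (6) * (3) = 18.
  (6) * (1/2) = 3.
  (0) * (3) = 0.
  (2) * (3/2) = 3.
  (-2/3) * (1/2) = -1/3.
Total: 18 + 3 + 0 + 3 - 1/3 = 71/3.

71/3


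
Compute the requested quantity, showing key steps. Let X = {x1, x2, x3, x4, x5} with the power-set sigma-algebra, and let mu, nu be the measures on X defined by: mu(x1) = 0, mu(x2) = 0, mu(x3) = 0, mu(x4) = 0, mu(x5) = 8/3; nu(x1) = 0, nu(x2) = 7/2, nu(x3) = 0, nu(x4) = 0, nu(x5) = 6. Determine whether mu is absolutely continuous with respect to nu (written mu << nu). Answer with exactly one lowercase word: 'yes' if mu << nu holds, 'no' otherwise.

mu << nu means: every nu-null measurable set is also mu-null; equivalently, for every atom x, if nu({x}) = 0 then mu({x}) = 0.
Checking each atom:
  x1: nu = 0, mu = 0 -> consistent with mu << nu.
  x2: nu = 7/2 > 0 -> no constraint.
  x3: nu = 0, mu = 0 -> consistent with mu << nu.
  x4: nu = 0, mu = 0 -> consistent with mu << nu.
  x5: nu = 6 > 0 -> no constraint.
No atom violates the condition. Therefore mu << nu.

yes


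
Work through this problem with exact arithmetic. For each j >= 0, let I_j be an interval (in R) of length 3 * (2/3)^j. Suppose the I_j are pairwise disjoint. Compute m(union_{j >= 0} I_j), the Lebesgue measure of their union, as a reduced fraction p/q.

By countable additivity of the Lebesgue measure on pairwise disjoint measurable sets,
  m(union_{j >= 0} I_j) = sum_{j >= 0} m(I_j) = sum_{j >= 0} a * r^j,
  with a = 3 and r = 2/3.
Since 0 < r = 2/3 < 1, the geometric series converges:
  sum_{j >= 0} a * r^j = a / (1 - r).
  = 3 / (1 - 2/3)
  = 3 / (1/3)
  = 9.

9


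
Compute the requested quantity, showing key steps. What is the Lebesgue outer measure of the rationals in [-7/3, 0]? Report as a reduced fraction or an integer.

The set Q cap [-7/3, 0] is countable (a subset of the countable set Q). Lebesgue outer measure of any countable set is 0: each singleton {q} has m*({q}) = 0, and by countable subadditivity m*(union_k {q_k}) <= sum_k m*({q_k}) = sum_k 0 = 0. The reverse inequality m*(E) >= 0 is automatic. So m*(Q cap [-7/3, 0]) = 0.

0


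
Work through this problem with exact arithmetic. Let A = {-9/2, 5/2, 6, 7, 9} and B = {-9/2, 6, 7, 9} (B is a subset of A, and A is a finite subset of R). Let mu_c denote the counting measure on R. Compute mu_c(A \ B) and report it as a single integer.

Counting measure assigns mu_c(E) = |E| (number of elements) when E is finite. For B subset A, A \ B is the set of elements of A not in B, so |A \ B| = |A| - |B|.
|A| = 5, |B| = 4, so mu_c(A \ B) = 5 - 4 = 1.

1


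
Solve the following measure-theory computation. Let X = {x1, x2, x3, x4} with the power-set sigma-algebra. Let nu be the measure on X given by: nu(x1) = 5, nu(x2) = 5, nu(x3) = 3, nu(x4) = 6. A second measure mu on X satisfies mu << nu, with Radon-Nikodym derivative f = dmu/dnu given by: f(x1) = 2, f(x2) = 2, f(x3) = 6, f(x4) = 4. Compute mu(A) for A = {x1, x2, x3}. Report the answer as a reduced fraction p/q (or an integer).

By the defining property of the Radon-Nikodym derivative, for every measurable set A,
  mu(A) = integral_A f dnu.
Since nu is a discrete measure concentrated on the atoms of X, the integral over A reduces to the sum
  mu(A) = sum_{x in A} f(x) * nu({x}).
Computing each term:
  x1: f(x1) * nu(x1) = 2 * 5 = 10.
  x2: f(x2) * nu(x2) = 2 * 5 = 10.
  x3: f(x3) * nu(x3) = 6 * 3 = 18.
Summing: mu(A) = 10 + 10 + 18 = 38.

38


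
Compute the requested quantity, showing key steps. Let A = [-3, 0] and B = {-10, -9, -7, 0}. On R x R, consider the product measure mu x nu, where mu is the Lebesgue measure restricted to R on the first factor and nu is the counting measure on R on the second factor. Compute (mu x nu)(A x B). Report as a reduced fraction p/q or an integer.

For a measurable rectangle A x B, the product measure satisfies
  (mu x nu)(A x B) = mu(A) * nu(B).
  mu(A) = 3.
  nu(B) = 4.
  (mu x nu)(A x B) = 3 * 4 = 12.

12


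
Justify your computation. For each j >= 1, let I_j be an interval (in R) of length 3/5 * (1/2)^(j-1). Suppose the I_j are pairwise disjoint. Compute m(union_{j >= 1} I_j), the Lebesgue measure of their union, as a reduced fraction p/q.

By countable additivity of the Lebesgue measure on pairwise disjoint measurable sets,
  m(union_{j >= 1} I_j) = sum_{j >= 1} m(I_j) = sum_{j >= 1} a * r^(j-1),
  with a = 3/5 and r = 1/2.
Since 0 < r = 1/2 < 1, the geometric series converges:
  sum_{j >= 1} a * r^(j-1) = a / (1 - r).
  = 3/5 / (1 - 1/2)
  = 3/5 / (1/2)
  = 6/5.

6/5


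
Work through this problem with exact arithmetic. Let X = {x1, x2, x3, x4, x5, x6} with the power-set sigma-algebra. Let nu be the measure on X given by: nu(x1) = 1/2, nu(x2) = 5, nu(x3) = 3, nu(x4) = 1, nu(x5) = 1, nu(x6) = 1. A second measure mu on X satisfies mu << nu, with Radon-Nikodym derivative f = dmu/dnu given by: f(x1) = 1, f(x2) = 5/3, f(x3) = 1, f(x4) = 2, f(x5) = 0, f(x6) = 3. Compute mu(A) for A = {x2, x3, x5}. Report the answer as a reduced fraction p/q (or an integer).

By the defining property of the Radon-Nikodym derivative, for every measurable set A,
  mu(A) = integral_A f dnu.
Since nu is a discrete measure concentrated on the atoms of X, the integral over A reduces to the sum
  mu(A) = sum_{x in A} f(x) * nu({x}).
Computing each term:
  x2: f(x2) * nu(x2) = 5/3 * 5 = 25/3.
  x3: f(x3) * nu(x3) = 1 * 3 = 3.
  x5: f(x5) * nu(x5) = 0 * 1 = 0.
Summing: mu(A) = 25/3 + 3 + 0 = 34/3.

34/3


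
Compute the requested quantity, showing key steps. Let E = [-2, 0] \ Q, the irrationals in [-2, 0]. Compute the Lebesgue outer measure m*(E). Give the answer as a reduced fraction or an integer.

The interval I = [-2, 0] has m(I) = 0 - (-2) = 2 (endpoints are measure-zero, so open/closed/half-open agree). Write I = (I cap Q) u (I \ Q). The rationals in I are countable, so m*(I cap Q) = 0 (cover each rational by intervals whose total length is arbitrarily small). By countable subadditivity m*(I) <= m*(I cap Q) + m*(I \ Q), hence m*(I \ Q) >= m(I) = 2. The reverse inequality m*(I \ Q) <= m*(I) = 2 is trivial since (I \ Q) is a subset of I. Therefore m*(I \ Q) = 2.

2


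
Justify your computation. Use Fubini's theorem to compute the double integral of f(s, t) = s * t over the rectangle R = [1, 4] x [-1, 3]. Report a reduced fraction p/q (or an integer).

f(s, t) is a tensor product of a function of s and a function of t, and both factors are bounded continuous (hence Lebesgue integrable) on the rectangle, so Fubini's theorem applies:
  integral_R f d(m x m) = (integral_a1^b1 s ds) * (integral_a2^b2 t dt).
Inner integral in s: integral_{1}^{4} s ds = (4^2 - 1^2)/2
  = 15/2.
Inner integral in t: integral_{-1}^{3} t dt = (3^2 - (-1)^2)/2
  = 4.
Product: (15/2) * (4) = 30.

30


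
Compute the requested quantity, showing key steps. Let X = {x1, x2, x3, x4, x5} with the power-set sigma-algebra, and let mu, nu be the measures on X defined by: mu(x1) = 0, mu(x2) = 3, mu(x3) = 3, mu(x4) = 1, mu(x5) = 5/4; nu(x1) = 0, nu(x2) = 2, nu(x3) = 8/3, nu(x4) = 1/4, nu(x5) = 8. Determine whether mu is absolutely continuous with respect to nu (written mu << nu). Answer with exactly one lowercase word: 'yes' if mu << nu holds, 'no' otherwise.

mu << nu means: every nu-null measurable set is also mu-null; equivalently, for every atom x, if nu({x}) = 0 then mu({x}) = 0.
Checking each atom:
  x1: nu = 0, mu = 0 -> consistent with mu << nu.
  x2: nu = 2 > 0 -> no constraint.
  x3: nu = 8/3 > 0 -> no constraint.
  x4: nu = 1/4 > 0 -> no constraint.
  x5: nu = 8 > 0 -> no constraint.
No atom violates the condition. Therefore mu << nu.

yes


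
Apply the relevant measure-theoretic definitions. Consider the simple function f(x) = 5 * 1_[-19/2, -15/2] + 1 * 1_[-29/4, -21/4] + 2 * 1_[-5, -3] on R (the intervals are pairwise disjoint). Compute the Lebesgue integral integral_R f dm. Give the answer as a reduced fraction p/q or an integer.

For a simple function f = sum_i c_i * 1_{A_i} with disjoint A_i,
  integral f dm = sum_i c_i * m(A_i).
Lengths of the A_i:
  m(A_1) = -15/2 - (-19/2) = 2.
  m(A_2) = -21/4 - (-29/4) = 2.
  m(A_3) = -3 - (-5) = 2.
Contributions c_i * m(A_i):
  (5) * (2) = 10.
  (1) * (2) = 2.
  (2) * (2) = 4.
Total: 10 + 2 + 4 = 16.

16


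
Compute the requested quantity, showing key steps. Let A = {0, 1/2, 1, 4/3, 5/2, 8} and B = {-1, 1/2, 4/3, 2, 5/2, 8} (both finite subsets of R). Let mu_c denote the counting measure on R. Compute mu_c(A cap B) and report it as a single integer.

Counting measure on a finite set equals cardinality. mu_c(A cap B) = |A cap B| (elements appearing in both).
Enumerating the elements of A that also lie in B gives 4 element(s).
So mu_c(A cap B) = 4.

4


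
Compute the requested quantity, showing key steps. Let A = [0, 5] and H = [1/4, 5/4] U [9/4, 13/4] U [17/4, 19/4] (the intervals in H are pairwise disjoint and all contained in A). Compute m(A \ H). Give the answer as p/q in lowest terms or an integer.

The ambient interval has length m(A) = 5 - 0 = 5.
Since the holes are disjoint and sit inside A, by finite additivity
  m(H) = sum_i (b_i - a_i), and m(A \ H) = m(A) - m(H).
Computing the hole measures:
  m(H_1) = 5/4 - 1/4 = 1.
  m(H_2) = 13/4 - 9/4 = 1.
  m(H_3) = 19/4 - 17/4 = 1/2.
Summed: m(H) = 1 + 1 + 1/2 = 5/2.
So m(A \ H) = 5 - 5/2 = 5/2.

5/2


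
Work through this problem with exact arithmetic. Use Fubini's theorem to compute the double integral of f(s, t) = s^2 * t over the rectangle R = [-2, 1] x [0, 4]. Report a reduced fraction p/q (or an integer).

f(s, t) is a tensor product of a function of s and a function of t, and both factors are bounded continuous (hence Lebesgue integrable) on the rectangle, so Fubini's theorem applies:
  integral_R f d(m x m) = (integral_a1^b1 s^2 ds) * (integral_a2^b2 t dt).
Inner integral in s: integral_{-2}^{1} s^2 ds = (1^3 - (-2)^3)/3
  = 3.
Inner integral in t: integral_{0}^{4} t dt = (4^2 - 0^2)/2
  = 8.
Product: (3) * (8) = 24.

24


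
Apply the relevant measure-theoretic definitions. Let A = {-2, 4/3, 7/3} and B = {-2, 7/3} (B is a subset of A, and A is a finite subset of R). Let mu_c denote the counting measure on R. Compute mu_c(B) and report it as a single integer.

Counting measure assigns mu_c(E) = |E| (number of elements) when E is finite.
B has 2 element(s), so mu_c(B) = 2.

2


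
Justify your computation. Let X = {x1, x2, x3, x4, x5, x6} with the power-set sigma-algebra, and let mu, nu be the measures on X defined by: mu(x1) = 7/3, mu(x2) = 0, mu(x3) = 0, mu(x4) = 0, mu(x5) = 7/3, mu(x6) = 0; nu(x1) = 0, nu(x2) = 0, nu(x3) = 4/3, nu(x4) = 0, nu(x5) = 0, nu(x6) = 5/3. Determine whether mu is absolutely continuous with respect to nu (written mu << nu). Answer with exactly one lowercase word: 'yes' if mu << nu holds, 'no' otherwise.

mu << nu means: every nu-null measurable set is also mu-null; equivalently, for every atom x, if nu({x}) = 0 then mu({x}) = 0.
Checking each atom:
  x1: nu = 0, mu = 7/3 > 0 -> violates mu << nu.
  x2: nu = 0, mu = 0 -> consistent with mu << nu.
  x3: nu = 4/3 > 0 -> no constraint.
  x4: nu = 0, mu = 0 -> consistent with mu << nu.
  x5: nu = 0, mu = 7/3 > 0 -> violates mu << nu.
  x6: nu = 5/3 > 0 -> no constraint.
The atom(s) x1, x5 violate the condition (nu = 0 but mu > 0). Therefore mu is NOT absolutely continuous w.r.t. nu.

no


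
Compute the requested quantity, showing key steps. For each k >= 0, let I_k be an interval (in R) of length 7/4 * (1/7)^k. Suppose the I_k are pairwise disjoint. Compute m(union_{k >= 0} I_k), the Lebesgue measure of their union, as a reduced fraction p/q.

By countable additivity of the Lebesgue measure on pairwise disjoint measurable sets,
  m(union_{k >= 0} I_k) = sum_{k >= 0} m(I_k) = sum_{k >= 0} a * r^k,
  with a = 7/4 and r = 1/7.
Since 0 < r = 1/7 < 1, the geometric series converges:
  sum_{k >= 0} a * r^k = a / (1 - r).
  = 7/4 / (1 - 1/7)
  = 7/4 / (6/7)
  = 49/24.

49/24


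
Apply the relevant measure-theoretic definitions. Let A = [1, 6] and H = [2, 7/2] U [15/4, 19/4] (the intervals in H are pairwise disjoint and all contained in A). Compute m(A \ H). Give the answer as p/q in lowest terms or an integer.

The ambient interval has length m(A) = 6 - 1 = 5.
Since the holes are disjoint and sit inside A, by finite additivity
  m(H) = sum_i (b_i - a_i), and m(A \ H) = m(A) - m(H).
Computing the hole measures:
  m(H_1) = 7/2 - 2 = 3/2.
  m(H_2) = 19/4 - 15/4 = 1.
Summed: m(H) = 3/2 + 1 = 5/2.
So m(A \ H) = 5 - 5/2 = 5/2.

5/2


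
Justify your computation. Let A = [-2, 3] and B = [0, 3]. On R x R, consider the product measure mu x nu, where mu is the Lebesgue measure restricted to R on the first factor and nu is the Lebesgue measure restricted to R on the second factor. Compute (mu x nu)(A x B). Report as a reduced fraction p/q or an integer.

For a measurable rectangle A x B, the product measure satisfies
  (mu x nu)(A x B) = mu(A) * nu(B).
  mu(A) = 5.
  nu(B) = 3.
  (mu x nu)(A x B) = 5 * 3 = 15.

15


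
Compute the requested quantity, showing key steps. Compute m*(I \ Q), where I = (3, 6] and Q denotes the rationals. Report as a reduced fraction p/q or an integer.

The interval I = (3, 6] has m(I) = 6 - 3 = 3 (endpoints are measure-zero, so open/closed/half-open agree). Write I = (I cap Q) u (I \ Q). The rationals in I are countable, so m*(I cap Q) = 0 (cover each rational by intervals whose total length is arbitrarily small). By countable subadditivity m*(I) <= m*(I cap Q) + m*(I \ Q), hence m*(I \ Q) >= m(I) = 3. The reverse inequality m*(I \ Q) <= m*(I) = 3 is trivial since (I \ Q) is a subset of I. Therefore m*(I \ Q) = 3.

3


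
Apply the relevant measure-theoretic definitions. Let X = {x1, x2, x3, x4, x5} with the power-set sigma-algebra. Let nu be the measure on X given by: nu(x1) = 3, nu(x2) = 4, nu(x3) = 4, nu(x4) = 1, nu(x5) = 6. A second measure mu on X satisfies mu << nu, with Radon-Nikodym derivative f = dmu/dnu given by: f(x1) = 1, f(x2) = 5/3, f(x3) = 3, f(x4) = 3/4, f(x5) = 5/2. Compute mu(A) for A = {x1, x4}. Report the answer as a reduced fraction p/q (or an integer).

By the defining property of the Radon-Nikodym derivative, for every measurable set A,
  mu(A) = integral_A f dnu.
Since nu is a discrete measure concentrated on the atoms of X, the integral over A reduces to the sum
  mu(A) = sum_{x in A} f(x) * nu({x}).
Computing each term:
  x1: f(x1) * nu(x1) = 1 * 3 = 3.
  x4: f(x4) * nu(x4) = 3/4 * 1 = 3/4.
Summing: mu(A) = 3 + 3/4 = 15/4.

15/4


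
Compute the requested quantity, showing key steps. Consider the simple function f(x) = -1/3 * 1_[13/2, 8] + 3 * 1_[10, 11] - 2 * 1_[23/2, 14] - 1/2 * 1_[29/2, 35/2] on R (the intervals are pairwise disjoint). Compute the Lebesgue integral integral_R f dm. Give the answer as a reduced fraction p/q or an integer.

For a simple function f = sum_i c_i * 1_{A_i} with disjoint A_i,
  integral f dm = sum_i c_i * m(A_i).
Lengths of the A_i:
  m(A_1) = 8 - 13/2 = 3/2.
  m(A_2) = 11 - 10 = 1.
  m(A_3) = 14 - 23/2 = 5/2.
  m(A_4) = 35/2 - 29/2 = 3.
Contributions c_i * m(A_i):
  (-1/3) * (3/2) = -1/2.
  (3) * (1) = 3.
  (-2) * (5/2) = -5.
  (-1/2) * (3) = -3/2.
Total: -1/2 + 3 - 5 - 3/2 = -4.

-4


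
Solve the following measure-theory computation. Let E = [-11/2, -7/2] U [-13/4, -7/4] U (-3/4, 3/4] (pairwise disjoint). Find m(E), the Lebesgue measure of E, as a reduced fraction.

For pairwise disjoint intervals, m(union_i I_i) = sum_i m(I_i),
and m is invariant under swapping open/closed endpoints (single points have measure 0).
So m(E) = sum_i (b_i - a_i).
  I_1 has length -7/2 - (-11/2) = 2.
  I_2 has length -7/4 - (-13/4) = 3/2.
  I_3 has length 3/4 - (-3/4) = 3/2.
Summing:
  m(E) = 2 + 3/2 + 3/2 = 5.

5


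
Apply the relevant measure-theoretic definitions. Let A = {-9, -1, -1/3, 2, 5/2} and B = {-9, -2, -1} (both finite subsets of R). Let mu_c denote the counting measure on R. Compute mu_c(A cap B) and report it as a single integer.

Counting measure on a finite set equals cardinality. mu_c(A cap B) = |A cap B| (elements appearing in both).
Enumerating the elements of A that also lie in B gives 2 element(s).
So mu_c(A cap B) = 2.

2


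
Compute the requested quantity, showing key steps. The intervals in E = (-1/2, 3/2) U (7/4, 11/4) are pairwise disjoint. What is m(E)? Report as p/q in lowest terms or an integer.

For pairwise disjoint intervals, m(union_i I_i) = sum_i m(I_i),
and m is invariant under swapping open/closed endpoints (single points have measure 0).
So m(E) = sum_i (b_i - a_i).
  I_1 has length 3/2 - (-1/2) = 2.
  I_2 has length 11/4 - 7/4 = 1.
Summing:
  m(E) = 2 + 1 = 3.

3


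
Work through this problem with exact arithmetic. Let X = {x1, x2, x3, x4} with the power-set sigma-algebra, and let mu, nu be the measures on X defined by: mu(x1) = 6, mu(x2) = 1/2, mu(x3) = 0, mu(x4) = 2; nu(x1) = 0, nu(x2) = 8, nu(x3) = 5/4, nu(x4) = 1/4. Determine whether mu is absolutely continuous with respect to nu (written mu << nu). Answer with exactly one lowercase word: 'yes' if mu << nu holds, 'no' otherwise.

mu << nu means: every nu-null measurable set is also mu-null; equivalently, for every atom x, if nu({x}) = 0 then mu({x}) = 0.
Checking each atom:
  x1: nu = 0, mu = 6 > 0 -> violates mu << nu.
  x2: nu = 8 > 0 -> no constraint.
  x3: nu = 5/4 > 0 -> no constraint.
  x4: nu = 1/4 > 0 -> no constraint.
The atom(s) x1 violate the condition (nu = 0 but mu > 0). Therefore mu is NOT absolutely continuous w.r.t. nu.

no
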